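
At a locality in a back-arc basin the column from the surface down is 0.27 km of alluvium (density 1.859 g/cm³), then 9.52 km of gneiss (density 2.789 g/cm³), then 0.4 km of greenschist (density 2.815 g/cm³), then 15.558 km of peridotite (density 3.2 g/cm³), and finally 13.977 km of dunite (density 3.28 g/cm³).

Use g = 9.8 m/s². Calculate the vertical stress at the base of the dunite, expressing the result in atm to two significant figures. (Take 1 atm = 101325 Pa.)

alluvium: 1859 kg/m³ × 9.8 m/s² × 270 m = 4.919×10^6 Pa = 48.55 atm
gneiss: 2789 kg/m³ × 9.8 m/s² × 9520 m = 2.602×10^8 Pa = 2568 atm
greenschist: 2815 kg/m³ × 9.8 m/s² × 400 m = 1.103×10^7 Pa = 108.9 atm
peridotite: 3200 kg/m³ × 9.8 m/s² × 15558 m = 4.879×10^8 Pa = 4815 atm
dunite: 3280 kg/m³ × 9.8 m/s² × 13977 m = 4.493×10^8 Pa = 4434 atm
Total = 48.55 + 2568 + 108.9 + 4815 + 4434 = 11975 atm

12000 atm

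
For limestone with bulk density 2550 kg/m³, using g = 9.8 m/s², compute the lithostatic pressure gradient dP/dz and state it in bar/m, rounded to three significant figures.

dP/dz = ρg = 2550 kg/m³ × 9.8 m/s² = 24990 Pa/m
= 24990 Pa/m × (1 bar/m / 1.0000×10^5 Pa/m) = 0.24990 bar/m

0.250 bar/m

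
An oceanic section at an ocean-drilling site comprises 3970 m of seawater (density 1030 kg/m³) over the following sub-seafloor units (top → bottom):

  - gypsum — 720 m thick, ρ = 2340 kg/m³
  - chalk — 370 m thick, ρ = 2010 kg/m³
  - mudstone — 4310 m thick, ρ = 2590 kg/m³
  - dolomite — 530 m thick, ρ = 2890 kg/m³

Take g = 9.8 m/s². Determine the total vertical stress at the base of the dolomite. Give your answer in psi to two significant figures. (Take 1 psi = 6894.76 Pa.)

27000 psi

seawater: 1030 kg/m³ × 9.8 m/s² × 3970 m = 4.007×10^7 Pa = 5812 psi
gypsum: 2340 kg/m³ × 9.8 m/s² × 720 m = 1.651×10^7 Pa = 2395 psi
chalk: 2010 kg/m³ × 9.8 m/s² × 370 m = 7.288×10^6 Pa = 1057 psi
mudstone: 2590 kg/m³ × 9.8 m/s² × 4310 m = 1.094×10^8 Pa = 15867 psi
dolomite: 2890 kg/m³ × 9.8 m/s² × 530 m = 1.501×10^7 Pa = 2177 psi
Total = 5812 + 2395 + 1057 + 15867 + 2177 = 27308 psi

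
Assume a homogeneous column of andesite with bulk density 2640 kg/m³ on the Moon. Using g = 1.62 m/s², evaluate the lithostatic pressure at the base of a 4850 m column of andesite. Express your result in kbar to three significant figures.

0.207 kbar

andesite: 2640 kg/m³ × 1.62 m/s² × 4850 m = 2.074×10^7 Pa = 0.2074 kbar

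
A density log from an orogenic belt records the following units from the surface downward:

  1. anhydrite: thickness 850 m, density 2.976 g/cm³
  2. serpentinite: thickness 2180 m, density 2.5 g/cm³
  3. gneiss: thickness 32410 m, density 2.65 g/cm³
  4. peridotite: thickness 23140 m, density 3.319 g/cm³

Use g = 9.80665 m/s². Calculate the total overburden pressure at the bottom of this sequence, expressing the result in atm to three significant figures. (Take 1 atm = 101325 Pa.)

anhydrite: 2976 kg/m³ × 9.80665 m/s² × 850 m = 2.481×10^7 Pa = 244.8 atm
serpentinite: 2500 kg/m³ × 9.80665 m/s² × 2180 m = 5.345×10^7 Pa = 527.5 atm
gneiss: 2650 kg/m³ × 9.80665 m/s² × 32410 m = 8.423×10^8 Pa = 8312 atm
peridotite: 3319 kg/m³ × 9.80665 m/s² × 23140 m = 7.532×10^8 Pa = 7433 atm
Total = 244.8 + 527.5 + 8312 + 7433 = 16518 atm

16500 atm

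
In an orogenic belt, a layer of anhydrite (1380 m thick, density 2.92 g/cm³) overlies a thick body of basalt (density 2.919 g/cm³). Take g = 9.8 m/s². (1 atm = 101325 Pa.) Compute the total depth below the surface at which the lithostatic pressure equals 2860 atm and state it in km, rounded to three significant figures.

10.1 km

Pressure at base of upper layers: 2920×9.8×1380 = 3.949×10^7 Pa = 389.7 atm
Remaining pressure to be supplied by basalt: 2.898×10^8 − 3.949×10^7 = 2.503×10^8 Pa
Additional depth in basalt = 2.503×10^8 Pa / (2919 kg/m³ × 9.8 m/s²) = 8749.8 m
Total depth = 1380 m + 8749.8 m = 10130 m
= 10.130 km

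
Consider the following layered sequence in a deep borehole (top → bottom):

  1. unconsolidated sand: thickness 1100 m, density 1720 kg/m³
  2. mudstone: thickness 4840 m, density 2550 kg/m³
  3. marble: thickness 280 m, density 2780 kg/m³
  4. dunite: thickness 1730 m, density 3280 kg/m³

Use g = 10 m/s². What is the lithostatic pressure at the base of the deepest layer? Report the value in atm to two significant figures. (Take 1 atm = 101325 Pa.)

2000 atm

unconsolidated sand: 1720 kg/m³ × 10 m/s² × 1100 m = 1.892×10^7 Pa = 186.7 atm
mudstone: 2550 kg/m³ × 10 m/s² × 4840 m = 1.234×10^8 Pa = 1218 atm
marble: 2780 kg/m³ × 10 m/s² × 280 m = 7.784×10^6 Pa = 76.82 atm
dunite: 3280 kg/m³ × 10 m/s² × 1730 m = 5.674×10^7 Pa = 560.0 atm
Total = 186.7 + 1218 + 76.82 + 560.0 = 2041.6 atm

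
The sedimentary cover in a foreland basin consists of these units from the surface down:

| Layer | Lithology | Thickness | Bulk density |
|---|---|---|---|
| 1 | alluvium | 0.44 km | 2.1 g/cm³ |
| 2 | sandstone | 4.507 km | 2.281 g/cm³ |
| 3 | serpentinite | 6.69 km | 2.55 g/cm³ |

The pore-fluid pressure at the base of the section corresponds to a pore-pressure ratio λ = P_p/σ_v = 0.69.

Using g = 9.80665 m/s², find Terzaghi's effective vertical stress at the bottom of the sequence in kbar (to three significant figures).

0.859 kbar

Overburden (lithostatic) stress σ_v:
alluvium: 2100 kg/m³ × 9.80665 m/s² × 440 m = 9.061×10^6 Pa = 9.061 MPa
sandstone: 2281 kg/m³ × 9.80665 m/s² × 4507 m = 1.008×10^8 Pa = 100.8 MPa
serpentinite: 2550 kg/m³ × 9.80665 m/s² × 6690 m = 1.673×10^8 Pa = 167.3 MPa
Total = 9.061 + 100.8 + 167.3 = 277.17 MPa
Pore pressure P_p = λ·σ_v = 0.69 × 277.2 MPa = 191.3 MPa
Effective stress σ' = σ_v − P_p = 277.2 − 191.3 = 85.924 MPa = 0.85924 kbar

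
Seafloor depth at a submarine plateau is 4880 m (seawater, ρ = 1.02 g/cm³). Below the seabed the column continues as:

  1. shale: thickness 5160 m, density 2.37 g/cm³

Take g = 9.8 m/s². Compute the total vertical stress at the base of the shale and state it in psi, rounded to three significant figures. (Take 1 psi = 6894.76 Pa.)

seawater: 1020 kg/m³ × 9.8 m/s² × 4880 m = 4.878×10^7 Pa = 7075 psi
shale: 2370 kg/m³ × 9.8 m/s² × 5160 m = 1.198×10^8 Pa = 17382 psi
Total = 7075 + 17382 = 24457 psi

24500 psi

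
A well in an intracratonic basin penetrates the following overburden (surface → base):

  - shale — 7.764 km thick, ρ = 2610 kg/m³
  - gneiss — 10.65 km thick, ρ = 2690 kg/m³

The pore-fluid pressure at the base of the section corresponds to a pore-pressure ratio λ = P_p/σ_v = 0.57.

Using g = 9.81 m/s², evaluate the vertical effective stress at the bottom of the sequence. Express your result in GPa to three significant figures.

Overburden (lithostatic) stress σ_v:
shale: 2610 kg/m³ × 9.81 m/s² × 7764 m = 1.988×10^8 Pa = 198.8 MPa
gneiss: 2690 kg/m³ × 9.81 m/s² × 10650 m = 2.810×10^8 Pa = 281.0 MPa
Total = 198.8 + 281.0 = 479.83 MPa
Pore pressure P_p = λ·σ_v = 0.57 × 479.8 MPa = 273.5 MPa
Effective stress σ' = σ_v − P_p = 479.8 − 273.5 = 206.33 MPa = 0.20633 GPa

0.206 GPa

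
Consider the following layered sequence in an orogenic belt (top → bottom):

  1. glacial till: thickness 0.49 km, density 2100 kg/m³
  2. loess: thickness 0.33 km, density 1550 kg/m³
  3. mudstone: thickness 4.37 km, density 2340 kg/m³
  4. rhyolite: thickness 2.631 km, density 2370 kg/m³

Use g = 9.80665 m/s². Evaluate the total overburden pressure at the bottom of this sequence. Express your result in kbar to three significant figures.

1.77 kbar

glacial till: 2100 kg/m³ × 9.80665 m/s² × 490 m = 1.009×10^7 Pa = 0.1009 kbar
loess: 1550 kg/m³ × 9.80665 m/s² × 330 m = 5.016×10^6 Pa = 0.05016 kbar
mudstone: 2340 kg/m³ × 9.80665 m/s² × 4370 m = 1.003×10^8 Pa = 1.003 kbar
rhyolite: 2370 kg/m³ × 9.80665 m/s² × 2631 m = 6.115×10^7 Pa = 0.6115 kbar
Total = 0.1009 + 0.05016 + 1.003 + 0.6115 = 1.7654 kbar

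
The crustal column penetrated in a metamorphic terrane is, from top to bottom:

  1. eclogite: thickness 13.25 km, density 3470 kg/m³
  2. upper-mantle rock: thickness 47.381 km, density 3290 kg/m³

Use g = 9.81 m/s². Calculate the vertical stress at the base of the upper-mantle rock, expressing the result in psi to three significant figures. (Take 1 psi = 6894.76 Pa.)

eclogite: 3470 kg/m³ × 9.81 m/s² × 13250 m = 4.510×10^8 Pa = 65418 psi
upper-mantle rock: 3290 kg/m³ × 9.81 m/s² × 47381 m = 1.529×10^9 Pa = 2.218×10^5 psi
Total = 65418 + 2.218×10^5 = 2.8721×10^5 psi

287000 psi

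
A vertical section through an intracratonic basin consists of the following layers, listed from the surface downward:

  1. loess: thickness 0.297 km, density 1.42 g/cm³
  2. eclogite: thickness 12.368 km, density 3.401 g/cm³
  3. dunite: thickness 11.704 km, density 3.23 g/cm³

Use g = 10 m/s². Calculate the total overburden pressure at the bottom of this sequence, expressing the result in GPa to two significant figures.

0.80 GPa

loess: 1420 kg/m³ × 10 m/s² × 297 m = 4.217×10^6 Pa = 4.217×10^-3 GPa
eclogite: 3401 kg/m³ × 10 m/s² × 12368 m = 4.206×10^8 Pa = 0.4206 GPa
dunite: 3230 kg/m³ × 10 m/s² × 11704 m = 3.780×10^8 Pa = 0.3780 GPa
Total = 4.217×10^-3 + 0.4206 + 0.3780 = 0.80289 GPa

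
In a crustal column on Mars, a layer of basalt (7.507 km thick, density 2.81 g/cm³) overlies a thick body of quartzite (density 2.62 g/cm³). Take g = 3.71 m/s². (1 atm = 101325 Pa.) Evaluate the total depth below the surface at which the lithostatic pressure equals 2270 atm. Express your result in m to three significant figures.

23100 m

Pressure at base of upper layers: 2810×3.71×7507 = 7.826×10^7 Pa = 772.4 atm
Remaining pressure to be supplied by quartzite: 2.300×10^8 − 7.826×10^7 = 1.517×10^8 Pa
Additional depth in quartzite = 1.517×10^8 Pa / (2620 kg/m³ × 3.71 m/s²) = 15611 m
Total depth = 7507 m + 15611 m = 23118 m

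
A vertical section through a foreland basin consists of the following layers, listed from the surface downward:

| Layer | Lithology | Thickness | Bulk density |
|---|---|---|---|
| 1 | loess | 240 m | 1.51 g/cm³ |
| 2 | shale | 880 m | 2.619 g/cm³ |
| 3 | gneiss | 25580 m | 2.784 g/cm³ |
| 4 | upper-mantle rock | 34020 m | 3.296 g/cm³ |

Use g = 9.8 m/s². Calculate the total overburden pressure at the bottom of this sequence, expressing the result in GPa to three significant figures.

1.82 GPa

loess: 1510 kg/m³ × 9.8 m/s² × 240 m = 3.552×10^6 Pa = 3.552×10^-3 GPa
shale: 2619 kg/m³ × 9.8 m/s² × 880 m = 2.259×10^7 Pa = 0.02259 GPa
gneiss: 2784 kg/m³ × 9.8 m/s² × 25580 m = 6.979×10^8 Pa = 0.6979 GPa
upper-mantle rock: 3296 kg/m³ × 9.8 m/s² × 34020 m = 1.099×10^9 Pa = 1.099 GPa
Total = 3.552×10^-3 + 0.02259 + 0.6979 + 1.099 = 1.8229 GPa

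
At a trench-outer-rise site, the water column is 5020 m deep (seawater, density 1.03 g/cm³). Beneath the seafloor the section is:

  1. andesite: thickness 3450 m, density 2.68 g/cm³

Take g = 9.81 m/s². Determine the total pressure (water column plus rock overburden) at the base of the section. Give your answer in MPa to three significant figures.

seawater: 1030 kg/m³ × 9.81 m/s² × 5020 m = 5.072×10^7 Pa = 50.72 MPa
andesite: 2680 kg/m³ × 9.81 m/s² × 3450 m = 9.070×10^7 Pa = 90.70 MPa
Total = 50.72 + 90.70 = 141.43 MPa

141 MPa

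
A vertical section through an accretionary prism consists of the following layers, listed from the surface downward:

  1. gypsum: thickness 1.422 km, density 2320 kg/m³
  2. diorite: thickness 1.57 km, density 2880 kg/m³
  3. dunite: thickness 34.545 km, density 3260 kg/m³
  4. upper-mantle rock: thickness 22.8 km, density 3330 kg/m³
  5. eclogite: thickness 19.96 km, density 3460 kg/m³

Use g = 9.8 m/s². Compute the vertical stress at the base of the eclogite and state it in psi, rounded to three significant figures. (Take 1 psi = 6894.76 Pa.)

377000 psi

gypsum: 2320 kg/m³ × 9.8 m/s² × 1422 m = 3.233×10^7 Pa = 4689 psi
diorite: 2880 kg/m³ × 9.8 m/s² × 1570 m = 4.431×10^7 Pa = 6427 psi
dunite: 3260 kg/m³ × 9.8 m/s² × 34545 m = 1.104×10^9 Pa = 1.601×10^5 psi
upper-mantle rock: 3330 kg/m³ × 9.8 m/s² × 22800 m = 7.441×10^8 Pa = 1.079×10^5 psi
eclogite: 3460 kg/m³ × 9.8 m/s² × 19960 m = 6.768×10^8 Pa = 98162 psi
Total = 4689 + 6427 + 1.601×10^5 + 1.079×10^5 + 98162 = 3.7726×10^5 psi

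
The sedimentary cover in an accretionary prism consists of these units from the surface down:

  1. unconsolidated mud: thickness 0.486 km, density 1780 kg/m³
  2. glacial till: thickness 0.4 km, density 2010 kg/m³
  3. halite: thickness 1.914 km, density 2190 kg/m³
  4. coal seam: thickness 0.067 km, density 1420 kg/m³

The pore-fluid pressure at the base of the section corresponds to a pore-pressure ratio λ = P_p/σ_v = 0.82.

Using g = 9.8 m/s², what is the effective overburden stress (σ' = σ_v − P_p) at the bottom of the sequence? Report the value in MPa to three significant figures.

Overburden (lithostatic) stress σ_v:
unconsolidated mud: 1780 kg/m³ × 9.8 m/s² × 486 m = 8.478×10^6 Pa = 8.478 MPa
glacial till: 2010 kg/m³ × 9.8 m/s² × 400 m = 7.879×10^6 Pa = 7.879 MPa
halite: 2190 kg/m³ × 9.8 m/s² × 1914 m = 4.108×10^7 Pa = 41.08 MPa
coal seam: 1420 kg/m³ × 9.8 m/s² × 67 m = 9.324×10^5 Pa = 0.9324 MPa
Total = 8.478 + 7.879 + 41.08 + 0.9324 = 58.368 MPa
Pore pressure P_p = λ·σ_v = 0.82 × 58.37 MPa = 47.86 MPa
Effective stress σ' = σ_v − P_p = 58.37 − 47.86 = 10.506 MPa

10.5 MPa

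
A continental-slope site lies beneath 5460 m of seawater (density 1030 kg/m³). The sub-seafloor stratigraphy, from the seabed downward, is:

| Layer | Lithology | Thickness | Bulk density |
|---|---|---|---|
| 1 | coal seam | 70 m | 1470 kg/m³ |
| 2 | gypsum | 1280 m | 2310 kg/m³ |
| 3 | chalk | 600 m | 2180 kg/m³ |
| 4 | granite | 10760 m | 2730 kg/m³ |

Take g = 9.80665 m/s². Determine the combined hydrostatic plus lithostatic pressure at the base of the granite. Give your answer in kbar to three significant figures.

seawater: 1030 kg/m³ × 9.80665 m/s² × 5460 m = 5.515×10^7 Pa = 0.5515 kbar
coal seam: 1470 kg/m³ × 9.80665 m/s² × 70 m = 1.009×10^6 Pa = 0.01009 kbar
gypsum: 2310 kg/m³ × 9.80665 m/s² × 1280 m = 2.900×10^7 Pa = 0.2900 kbar
chalk: 2180 kg/m³ × 9.80665 m/s² × 600 m = 1.283×10^7 Pa = 0.1283 kbar
granite: 2730 kg/m³ × 9.80665 m/s² × 10760 m = 2.881×10^8 Pa = 2.881 kbar
Total = 0.5515 + 0.01009 + 0.2900 + 0.1283 + 2.881 = 3.8605 kbar

3.86 kbar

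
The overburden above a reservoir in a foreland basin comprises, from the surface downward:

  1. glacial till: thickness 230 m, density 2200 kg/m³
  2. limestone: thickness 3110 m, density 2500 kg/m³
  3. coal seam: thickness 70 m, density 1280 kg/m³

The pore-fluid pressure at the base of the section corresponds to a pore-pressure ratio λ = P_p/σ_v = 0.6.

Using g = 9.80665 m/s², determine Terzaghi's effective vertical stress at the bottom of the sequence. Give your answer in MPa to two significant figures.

Overburden (lithostatic) stress σ_v:
glacial till: 2200 kg/m³ × 9.80665 m/s² × 230 m = 4.962×10^6 Pa = 4.962 MPa
limestone: 2500 kg/m³ × 9.80665 m/s² × 3110 m = 7.625×10^7 Pa = 76.25 MPa
coal seam: 1280 kg/m³ × 9.80665 m/s² × 70 m = 8.787×10^5 Pa = 0.8787 MPa
Total = 4.962 + 76.25 + 0.8787 = 82.088 MPa
Pore pressure P_p = λ·σ_v = 0.6 × 82.09 MPa = 49.25 MPa
Effective stress σ' = σ_v − P_p = 82.09 − 49.25 = 32.835 MPa

33 MPa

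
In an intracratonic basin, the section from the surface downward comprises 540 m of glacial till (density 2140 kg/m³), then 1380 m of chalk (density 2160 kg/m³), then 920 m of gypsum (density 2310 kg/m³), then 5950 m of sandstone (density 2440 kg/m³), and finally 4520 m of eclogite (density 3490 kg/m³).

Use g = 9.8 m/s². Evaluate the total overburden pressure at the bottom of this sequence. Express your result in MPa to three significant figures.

glacial till: 2140 kg/m³ × 9.8 m/s² × 540 m = 1.132×10^7 Pa = 11.32 MPa
chalk: 2160 kg/m³ × 9.8 m/s² × 1380 m = 2.921×10^7 Pa = 29.21 MPa
gypsum: 2310 kg/m³ × 9.8 m/s² × 920 m = 2.083×10^7 Pa = 20.83 MPa
sandstone: 2440 kg/m³ × 9.8 m/s² × 5950 m = 1.423×10^8 Pa = 142.3 MPa
eclogite: 3490 kg/m³ × 9.8 m/s² × 4520 m = 1.546×10^8 Pa = 154.6 MPa
Total = 11.32 + 29.21 + 20.83 + 142.3 + 154.6 = 358.23 MPa

358 MPa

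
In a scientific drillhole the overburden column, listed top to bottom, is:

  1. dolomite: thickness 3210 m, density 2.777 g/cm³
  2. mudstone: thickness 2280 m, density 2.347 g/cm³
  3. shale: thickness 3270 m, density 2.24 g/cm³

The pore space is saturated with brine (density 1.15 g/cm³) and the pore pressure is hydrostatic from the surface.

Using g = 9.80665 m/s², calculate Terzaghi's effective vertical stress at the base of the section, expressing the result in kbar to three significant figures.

1.13 kbar

Overburden (lithostatic) stress σ_v:
dolomite: 2777 kg/m³ × 9.80665 m/s² × 3210 m = 8.742×10^7 Pa = 87.42 MPa
mudstone: 2347 kg/m³ × 9.80665 m/s² × 2280 m = 5.248×10^7 Pa = 52.48 MPa
shale: 2240 kg/m³ × 9.80665 m/s² × 3270 m = 7.183×10^7 Pa = 71.83 MPa
Total = 87.42 + 52.48 + 71.83 = 211.73 MPa
Pore pressure P_p = 1150 kg/m³ × 9.80665 m/s² × 8760 m = 9.879×10^7 Pa = 98.79 MPa
Effective stress σ' = σ_v − P_p = 211.7 − 98.79 = 112.93 MPa = 1.1293 kbar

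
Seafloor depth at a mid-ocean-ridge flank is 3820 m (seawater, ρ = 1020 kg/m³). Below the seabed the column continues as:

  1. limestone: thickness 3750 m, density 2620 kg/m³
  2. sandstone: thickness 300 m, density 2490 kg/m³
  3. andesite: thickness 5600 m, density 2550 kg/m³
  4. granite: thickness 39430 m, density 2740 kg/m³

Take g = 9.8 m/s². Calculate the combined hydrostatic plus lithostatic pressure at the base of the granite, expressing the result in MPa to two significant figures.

seawater: 1020 kg/m³ × 9.8 m/s² × 3820 m = 3.818×10^7 Pa = 38.18 MPa
limestone: 2620 kg/m³ × 9.8 m/s² × 3750 m = 9.629×10^7 Pa = 96.29 MPa
sandstone: 2490 kg/m³ × 9.8 m/s² × 300 m = 7.321×10^6 Pa = 7.321 MPa
andesite: 2550 kg/m³ × 9.8 m/s² × 5600 m = 1.399×10^8 Pa = 139.9 MPa
granite: 2740 kg/m³ × 9.8 m/s² × 39430 m = 1.059×10^9 Pa = 1059 MPa
Total = 38.18 + 96.29 + 7.321 + 139.9 + 1059 = 1340.5 MPa

1300 MPa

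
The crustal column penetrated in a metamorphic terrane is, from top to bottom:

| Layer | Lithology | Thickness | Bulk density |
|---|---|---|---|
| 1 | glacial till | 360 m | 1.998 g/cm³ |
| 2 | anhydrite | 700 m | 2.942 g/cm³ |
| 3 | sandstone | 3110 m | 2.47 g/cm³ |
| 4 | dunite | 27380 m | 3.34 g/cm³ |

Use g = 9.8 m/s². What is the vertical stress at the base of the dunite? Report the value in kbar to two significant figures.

glacial till: 1998 kg/m³ × 9.8 m/s² × 360 m = 7.049×10^6 Pa = 0.07049 kbar
anhydrite: 2942 kg/m³ × 9.8 m/s² × 700 m = 2.018×10^7 Pa = 0.2018 kbar
sandstone: 2470 kg/m³ × 9.8 m/s² × 3110 m = 7.528×10^7 Pa = 0.7528 kbar
dunite: 3340 kg/m³ × 9.8 m/s² × 27380 m = 8.962×10^8 Pa = 8.962 kbar
Total = 0.07049 + 0.2018 + 0.7528 + 8.962 = 9.9871 kbar

10 kbar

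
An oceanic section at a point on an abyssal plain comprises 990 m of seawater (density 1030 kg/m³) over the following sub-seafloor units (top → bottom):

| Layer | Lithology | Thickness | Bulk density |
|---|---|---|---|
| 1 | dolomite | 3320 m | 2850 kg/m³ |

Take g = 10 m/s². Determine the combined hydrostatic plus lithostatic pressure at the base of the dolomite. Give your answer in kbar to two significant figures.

seawater: 1030 kg/m³ × 10 m/s² × 990 m = 1.020×10^7 Pa = 0.1020 kbar
dolomite: 2850 kg/m³ × 10 m/s² × 3320 m = 9.462×10^7 Pa = 0.9462 kbar
Total = 0.1020 + 0.9462 = 1.0482 kbar

1.0 kbar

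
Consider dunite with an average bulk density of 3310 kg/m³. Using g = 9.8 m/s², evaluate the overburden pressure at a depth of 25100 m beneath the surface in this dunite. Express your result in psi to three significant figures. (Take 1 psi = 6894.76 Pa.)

118000 psi

dunite: 3310 kg/m³ × 9.8 m/s² × 25100 m = 8.142×10^8 Pa = 1.181×10^5 psi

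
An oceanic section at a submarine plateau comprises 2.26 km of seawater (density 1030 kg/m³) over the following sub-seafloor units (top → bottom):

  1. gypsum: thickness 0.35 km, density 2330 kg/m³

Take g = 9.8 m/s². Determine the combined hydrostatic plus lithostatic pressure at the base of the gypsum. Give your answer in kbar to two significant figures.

0.31 kbar

seawater: 1030 kg/m³ × 9.8 m/s² × 2260 m = 2.281×10^7 Pa = 0.2281 kbar
gypsum: 2330 kg/m³ × 9.8 m/s² × 350 m = 7.992×10^6 Pa = 0.07992 kbar
Total = 0.2281 + 0.07992 = 0.30804 kbar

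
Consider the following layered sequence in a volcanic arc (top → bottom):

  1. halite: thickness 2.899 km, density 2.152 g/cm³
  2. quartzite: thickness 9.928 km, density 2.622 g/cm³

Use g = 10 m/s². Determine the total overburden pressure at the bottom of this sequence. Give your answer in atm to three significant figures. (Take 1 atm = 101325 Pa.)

halite: 2152 kg/m³ × 10 m/s² × 2899 m = 6.239×10^7 Pa = 615.7 atm
quartzite: 2622 kg/m³ × 10 m/s² × 9928 m = 2.603×10^8 Pa = 2569 atm
Total = 615.7 + 2569 = 3184.8 atm

3180 atm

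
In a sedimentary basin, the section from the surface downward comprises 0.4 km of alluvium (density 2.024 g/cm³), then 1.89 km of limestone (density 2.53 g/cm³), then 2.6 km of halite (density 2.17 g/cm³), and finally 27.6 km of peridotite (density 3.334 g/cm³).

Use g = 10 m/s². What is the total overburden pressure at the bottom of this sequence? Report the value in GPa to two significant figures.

alluvium: 2024 kg/m³ × 10 m/s² × 400 m = 8.096×10^6 Pa = 8.096×10^-3 GPa
limestone: 2530 kg/m³ × 10 m/s² × 1890 m = 4.782×10^7 Pa = 0.04782 GPa
halite: 2170 kg/m³ × 10 m/s² × 2600 m = 5.642×10^7 Pa = 0.05642 GPa
peridotite: 3334 kg/m³ × 10 m/s² × 27600 m = 9.202×10^8 Pa = 0.9202 GPa
Total = 8.096×10^-3 + 0.04782 + 0.05642 + 0.9202 = 1.0325 GPa

1.0 GPa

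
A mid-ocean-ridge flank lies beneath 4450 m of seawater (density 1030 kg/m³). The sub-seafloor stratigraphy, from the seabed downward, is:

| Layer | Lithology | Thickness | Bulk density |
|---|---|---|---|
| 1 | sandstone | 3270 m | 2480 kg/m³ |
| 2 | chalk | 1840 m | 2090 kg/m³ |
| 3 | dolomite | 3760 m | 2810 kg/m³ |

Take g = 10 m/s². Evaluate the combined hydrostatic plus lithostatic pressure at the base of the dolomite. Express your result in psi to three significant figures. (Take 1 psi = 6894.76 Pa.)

39300 psi

seawater: 1030 kg/m³ × 10 m/s² × 4450 m = 4.583×10^7 Pa = 6648 psi
sandstone: 2480 kg/m³ × 10 m/s² × 3270 m = 8.110×10^7 Pa = 11762 psi
chalk: 2090 kg/m³ × 10 m/s² × 1840 m = 3.846×10^7 Pa = 5578 psi
dolomite: 2810 kg/m³ × 10 m/s² × 3760 m = 1.057×10^8 Pa = 15324 psi
Total = 6648 + 11762 + 5578 + 15324 = 39311 psi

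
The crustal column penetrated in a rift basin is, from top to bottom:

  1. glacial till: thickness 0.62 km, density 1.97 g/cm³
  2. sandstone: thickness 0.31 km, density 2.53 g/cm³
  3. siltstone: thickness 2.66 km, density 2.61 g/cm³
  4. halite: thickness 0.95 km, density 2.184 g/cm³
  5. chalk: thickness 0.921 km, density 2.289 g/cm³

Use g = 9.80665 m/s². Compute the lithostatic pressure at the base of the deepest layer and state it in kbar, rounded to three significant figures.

glacial till: 1970 kg/m³ × 9.80665 m/s² × 620 m = 1.198×10^7 Pa = 0.1198 kbar
sandstone: 2530 kg/m³ × 9.80665 m/s² × 310 m = 7.691×10^6 Pa = 0.07691 kbar
siltstone: 2610 kg/m³ × 9.80665 m/s² × 2660 m = 6.808×10^7 Pa = 0.6808 kbar
halite: 2184 kg/m³ × 9.80665 m/s² × 950 m = 2.035×10^7 Pa = 0.2035 kbar
chalk: 2289 kg/m³ × 9.80665 m/s² × 921 m = 2.067×10^7 Pa = 0.2067 kbar
Total = 0.1198 + 0.07691 + 0.6808 + 0.2035 + 0.2067 = 1.2877 kbar

1.29 kbar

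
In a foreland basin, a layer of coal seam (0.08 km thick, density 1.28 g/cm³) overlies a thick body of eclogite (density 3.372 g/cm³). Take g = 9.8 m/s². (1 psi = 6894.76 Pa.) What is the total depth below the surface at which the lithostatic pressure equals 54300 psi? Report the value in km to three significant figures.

Pressure at base of upper layers: 1280×9.8×80 = 1.004×10^6 Pa = 145.5 psi
Remaining pressure to be supplied by eclogite: 3.744×10^8 − 1.004×10^6 = 3.734×10^8 Pa
Additional depth in eclogite = 3.734×10^8 Pa / (3372 kg/m³ × 9.8 m/s²) = 11299 m
Total depth = 80 m + 11299 m = 11379 m
= 11.379 km

11.4 km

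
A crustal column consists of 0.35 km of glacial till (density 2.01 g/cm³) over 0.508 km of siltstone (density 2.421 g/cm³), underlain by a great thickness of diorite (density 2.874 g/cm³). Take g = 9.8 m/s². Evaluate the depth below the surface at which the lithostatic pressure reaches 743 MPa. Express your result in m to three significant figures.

Pressure at base of upper layers: 2010×9.8×350 + 2421×9.8×508 = 1.895×10^7 Pa = 18.95 MPa
Remaining pressure to be supplied by diorite: 7.430×10^8 − 1.895×10^7 = 7.241×10^8 Pa
Additional depth in diorite = 7.241×10^8 Pa / (2874 kg/m³ × 9.8 m/s²) = 25707 m
Total depth = 858 m + 25707 m = 26565 m

26600 m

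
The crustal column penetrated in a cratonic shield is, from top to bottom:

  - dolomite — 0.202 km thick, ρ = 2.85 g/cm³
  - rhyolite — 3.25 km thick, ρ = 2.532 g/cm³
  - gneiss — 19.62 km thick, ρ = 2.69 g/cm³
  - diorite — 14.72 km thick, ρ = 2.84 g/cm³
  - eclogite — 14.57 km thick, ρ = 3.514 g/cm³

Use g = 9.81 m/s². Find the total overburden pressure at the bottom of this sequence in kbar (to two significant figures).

dolomite: 2850 kg/m³ × 9.81 m/s² × 202 m = 5.648×10^6 Pa = 0.05648 kbar
rhyolite: 2532 kg/m³ × 9.81 m/s² × 3250 m = 8.073×10^7 Pa = 0.8073 kbar
gneiss: 2690 kg/m³ × 9.81 m/s² × 19620 m = 5.178×10^8 Pa = 5.178 kbar
diorite: 2840 kg/m³ × 9.81 m/s² × 14720 m = 4.101×10^8 Pa = 4.101 kbar
eclogite: 3514 kg/m³ × 9.81 m/s² × 14570 m = 5.023×10^8 Pa = 5.023 kbar
Total = 0.05648 + 0.8073 + 5.178 + 4.101 + 5.023 = 15.165 kbar

15 kbar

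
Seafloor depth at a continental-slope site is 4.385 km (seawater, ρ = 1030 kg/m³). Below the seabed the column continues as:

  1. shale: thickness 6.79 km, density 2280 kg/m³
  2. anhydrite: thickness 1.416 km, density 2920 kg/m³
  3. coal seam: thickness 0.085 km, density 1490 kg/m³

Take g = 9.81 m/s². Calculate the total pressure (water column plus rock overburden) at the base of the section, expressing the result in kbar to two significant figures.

2.4 kbar

seawater: 1030 kg/m³ × 9.81 m/s² × 4385 m = 4.431×10^7 Pa = 0.4431 kbar
shale: 2280 kg/m³ × 9.81 m/s² × 6790 m = 1.519×10^8 Pa = 1.519 kbar
anhydrite: 2920 kg/m³ × 9.81 m/s² × 1416 m = 4.056×10^7 Pa = 0.4056 kbar
coal seam: 1490 kg/m³ × 9.81 m/s² × 85 m = 1.242×10^6 Pa = 0.01242 kbar
Total = 0.4431 + 1.519 + 0.4056 + 0.01242 = 2.3798 kbar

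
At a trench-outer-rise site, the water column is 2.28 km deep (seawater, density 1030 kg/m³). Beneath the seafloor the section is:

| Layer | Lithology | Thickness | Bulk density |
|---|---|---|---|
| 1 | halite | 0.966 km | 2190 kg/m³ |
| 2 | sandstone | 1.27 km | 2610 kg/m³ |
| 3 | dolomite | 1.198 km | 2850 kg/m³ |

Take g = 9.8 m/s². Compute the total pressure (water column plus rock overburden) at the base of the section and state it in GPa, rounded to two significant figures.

0.11 GPa

seawater: 1030 kg/m³ × 9.8 m/s² × 2280 m = 2.301×10^7 Pa = 0.02301 GPa
halite: 2190 kg/m³ × 9.8 m/s² × 966 m = 2.073×10^7 Pa = 0.02073 GPa
sandstone: 2610 kg/m³ × 9.8 m/s² × 1270 m = 3.248×10^7 Pa = 0.03248 GPa
dolomite: 2850 kg/m³ × 9.8 m/s² × 1198 m = 3.346×10^7 Pa = 0.03346 GPa
Total = 0.02301 + 0.02073 + 0.03248 + 0.03346 = 0.10969 GPa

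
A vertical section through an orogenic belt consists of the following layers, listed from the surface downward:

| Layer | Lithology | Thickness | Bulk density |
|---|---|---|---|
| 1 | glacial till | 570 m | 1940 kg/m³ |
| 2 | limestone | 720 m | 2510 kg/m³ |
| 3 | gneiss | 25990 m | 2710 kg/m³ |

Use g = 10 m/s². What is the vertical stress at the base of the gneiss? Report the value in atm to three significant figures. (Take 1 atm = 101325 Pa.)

glacial till: 1940 kg/m³ × 10 m/s² × 570 m = 1.106×10^7 Pa = 109.1 atm
limestone: 2510 kg/m³ × 10 m/s² × 720 m = 1.807×10^7 Pa = 178.4 atm
gneiss: 2710 kg/m³ × 10 m/s² × 25990 m = 7.043×10^8 Pa = 6951 atm
Total = 109.1 + 178.4 + 6951 = 7238.7 atm

7240 atm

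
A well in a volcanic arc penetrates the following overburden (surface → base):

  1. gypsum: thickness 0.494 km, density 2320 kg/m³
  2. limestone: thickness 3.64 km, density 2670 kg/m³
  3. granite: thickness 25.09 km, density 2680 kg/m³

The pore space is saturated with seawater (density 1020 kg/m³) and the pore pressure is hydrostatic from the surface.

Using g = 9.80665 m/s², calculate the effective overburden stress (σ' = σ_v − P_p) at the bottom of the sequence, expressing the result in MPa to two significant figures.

470 MPa

Overburden (lithostatic) stress σ_v:
gypsum: 2320 kg/m³ × 9.80665 m/s² × 494 m = 1.124×10^7 Pa = 11.24 MPa
limestone: 2670 kg/m³ × 9.80665 m/s² × 3640 m = 9.531×10^7 Pa = 95.31 MPa
granite: 2680 kg/m³ × 9.80665 m/s² × 25090 m = 6.594×10^8 Pa = 659.4 MPa
Total = 11.24 + 95.31 + 659.4 = 765.96 MPa
Pore pressure P_p = 1020 kg/m³ × 9.80665 m/s² × 29224 m = 2.923×10^8 Pa = 292.3 MPa
Effective stress σ' = σ_v − P_p = 766.0 − 292.3 = 473.64 MPa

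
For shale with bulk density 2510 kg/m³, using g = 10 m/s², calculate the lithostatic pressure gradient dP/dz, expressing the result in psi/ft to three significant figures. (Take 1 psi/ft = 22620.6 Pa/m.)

dP/dz = ρg = 2510 kg/m³ × 10 m/s² = 25100 Pa/m
= 25100 Pa/m × (1 psi/ft / 22621 Pa/m) = 1.1096 psi/ft

1.11 psi/ft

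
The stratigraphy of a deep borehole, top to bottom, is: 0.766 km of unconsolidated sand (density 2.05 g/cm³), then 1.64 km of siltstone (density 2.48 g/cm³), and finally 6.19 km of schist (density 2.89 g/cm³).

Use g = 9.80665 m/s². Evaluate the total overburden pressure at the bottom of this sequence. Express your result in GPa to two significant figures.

unconsolidated sand: 2050 kg/m³ × 9.80665 m/s² × 766 m = 1.540×10^7 Pa = 0.01540 GPa
siltstone: 2480 kg/m³ × 9.80665 m/s² × 1640 m = 3.989×10^7 Pa = 0.03989 GPa
schist: 2890 kg/m³ × 9.80665 m/s² × 6190 m = 1.754×10^8 Pa = 0.1754 GPa
Total = 0.01540 + 0.03989 + 0.1754 = 0.23072 GPa

0.23 GPa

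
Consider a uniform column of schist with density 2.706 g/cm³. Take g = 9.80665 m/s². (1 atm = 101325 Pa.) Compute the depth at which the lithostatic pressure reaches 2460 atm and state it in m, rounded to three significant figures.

9390 m

h = P/(ρg) = 2460 atm / (2706 kg/m³ × 9.80665 m/s²) = 2.493×10^8 Pa / 26537 Pa/m = 9393.0 m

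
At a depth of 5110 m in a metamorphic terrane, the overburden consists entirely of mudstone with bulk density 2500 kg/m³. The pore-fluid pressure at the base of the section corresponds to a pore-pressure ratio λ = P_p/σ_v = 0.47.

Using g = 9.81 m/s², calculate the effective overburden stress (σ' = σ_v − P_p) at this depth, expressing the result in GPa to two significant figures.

Overburden (lithostatic) stress σ_v:
mudstone: 2500 kg/m³ × 9.81 m/s² × 5110 m = 1.253×10^8 Pa = 125.3 MPa
Pore pressure P_p = λ·σ_v = 0.47 × 125.3 MPa = 58.90 MPa
Effective stress σ' = σ_v − P_p = 125.3 − 58.90 = 66.421 MPa = 0.066421 GPa

0.066 GPa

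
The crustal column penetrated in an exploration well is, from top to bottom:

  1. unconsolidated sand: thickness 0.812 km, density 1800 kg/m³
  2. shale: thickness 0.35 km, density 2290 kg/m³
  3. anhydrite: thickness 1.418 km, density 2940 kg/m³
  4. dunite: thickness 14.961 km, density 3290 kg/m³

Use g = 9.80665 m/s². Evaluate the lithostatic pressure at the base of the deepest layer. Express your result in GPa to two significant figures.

unconsolidated sand: 1800 kg/m³ × 9.80665 m/s² × 812 m = 1.433×10^7 Pa = 0.01433 GPa
shale: 2290 kg/m³ × 9.80665 m/s² × 350 m = 7.860×10^6 Pa = 7.860×10^-3 GPa
anhydrite: 2940 kg/m³ × 9.80665 m/s² × 1418 m = 4.088×10^7 Pa = 0.04088 GPa
dunite: 3290 kg/m³ × 9.80665 m/s² × 14961 m = 4.827×10^8 Pa = 0.4827 GPa
Total = 0.01433 + 7.860×10^-3 + 0.04088 + 0.4827 = 0.54578 GPa

0.55 GPa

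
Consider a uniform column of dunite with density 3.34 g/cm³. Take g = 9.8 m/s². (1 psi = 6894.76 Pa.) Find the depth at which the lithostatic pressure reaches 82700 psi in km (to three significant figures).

h = P/(ρg) = 82700 psi / (3340 kg/m³ × 9.8 m/s²) = 5.702×10^8 Pa / 32732 Pa/m = 17420 m
= 17.420 km

17.4 km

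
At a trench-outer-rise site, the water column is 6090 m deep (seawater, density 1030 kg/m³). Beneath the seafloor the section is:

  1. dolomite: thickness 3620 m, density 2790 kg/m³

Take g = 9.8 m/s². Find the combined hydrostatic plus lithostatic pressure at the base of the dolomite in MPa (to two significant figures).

seawater: 1030 kg/m³ × 9.8 m/s² × 6090 m = 6.147×10^7 Pa = 61.47 MPa
dolomite: 2790 kg/m³ × 9.8 m/s² × 3620 m = 9.898×10^7 Pa = 98.98 MPa
Total = 61.47 + 98.98 = 160.45 MPa

160 MPa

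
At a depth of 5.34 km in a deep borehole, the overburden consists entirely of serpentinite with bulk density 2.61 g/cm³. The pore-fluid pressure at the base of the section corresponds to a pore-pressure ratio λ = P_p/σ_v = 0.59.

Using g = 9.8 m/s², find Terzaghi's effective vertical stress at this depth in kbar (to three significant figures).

Overburden (lithostatic) stress σ_v:
serpentinite: 2610 kg/m³ × 9.8 m/s² × 5340 m = 1.366×10^8 Pa = 136.6 MPa
Pore pressure P_p = λ·σ_v = 0.59 × 136.6 MPa = 80.59 MPa
Effective stress σ' = σ_v − P_p = 136.6 − 80.59 = 56.000 MPa = 0.56000 kbar

0.560 kbar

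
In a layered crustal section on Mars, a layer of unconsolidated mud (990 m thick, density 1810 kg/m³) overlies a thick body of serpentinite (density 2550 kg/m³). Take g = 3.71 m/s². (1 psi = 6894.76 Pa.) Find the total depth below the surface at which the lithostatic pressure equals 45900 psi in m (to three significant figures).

33700 m

Pressure at base of upper layers: 1810×3.71×990 = 6.648×10^6 Pa = 964.2 psi
Remaining pressure to be supplied by serpentinite: 3.165×10^8 − 6.648×10^6 = 3.098×10^8 Pa
Additional depth in serpentinite = 3.098×10^8 Pa / (2550 kg/m³ × 3.71 m/s²) = 32749 m
Total depth = 990 m + 32749 m = 33739 m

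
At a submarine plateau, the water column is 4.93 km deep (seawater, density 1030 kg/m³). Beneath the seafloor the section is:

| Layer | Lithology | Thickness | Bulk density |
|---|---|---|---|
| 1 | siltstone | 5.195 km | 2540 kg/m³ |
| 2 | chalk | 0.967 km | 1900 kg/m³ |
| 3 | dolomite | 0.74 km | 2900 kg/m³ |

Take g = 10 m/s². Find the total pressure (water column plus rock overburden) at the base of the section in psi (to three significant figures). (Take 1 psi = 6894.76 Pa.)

32300 psi

seawater: 1030 kg/m³ × 10 m/s² × 4930 m = 5.078×10^7 Pa = 7365 psi
siltstone: 2540 kg/m³ × 10 m/s² × 5195 m = 1.320×10^8 Pa = 19138 psi
chalk: 1900 kg/m³ × 10 m/s² × 967 m = 1.837×10^7 Pa = 2665 psi
dolomite: 2900 kg/m³ × 10 m/s² × 740 m = 2.146×10^7 Pa = 3113 psi
Total = 7365 + 19138 + 2665 + 3113 = 32280 psi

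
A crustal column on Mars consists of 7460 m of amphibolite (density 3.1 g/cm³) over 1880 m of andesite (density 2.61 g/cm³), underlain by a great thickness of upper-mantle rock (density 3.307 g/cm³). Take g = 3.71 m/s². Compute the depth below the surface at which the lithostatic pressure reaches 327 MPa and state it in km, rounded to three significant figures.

Pressure at base of upper layers: 3100×3.71×7460 + 2610×3.71×1880 = 1.040×10^8 Pa = 104.0 MPa
Remaining pressure to be supplied by upper-mantle rock: 3.270×10^8 − 1.040×10^8 = 2.230×10^8 Pa
Additional depth in upper-mantle rock = 2.230×10^8 Pa / (3307 kg/m³ × 3.71 m/s²) = 18176 m
Total depth = 9340 m + 18176 m = 27516 m
= 27.516 km

27.5 km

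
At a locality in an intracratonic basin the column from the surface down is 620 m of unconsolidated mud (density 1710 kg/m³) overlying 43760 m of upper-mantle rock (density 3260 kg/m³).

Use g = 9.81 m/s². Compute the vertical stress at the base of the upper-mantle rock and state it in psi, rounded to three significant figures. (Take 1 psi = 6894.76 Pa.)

204000 psi

unconsolidated mud: 1710 kg/m³ × 9.81 m/s² × 620 m = 1.040×10^7 Pa = 1508 psi
upper-mantle rock: 3260 kg/m³ × 9.81 m/s² × 43760 m = 1.399×10^9 Pa = 2.030×10^5 psi
Total = 1508 + 2.030×10^5 = 2.0448×10^5 psi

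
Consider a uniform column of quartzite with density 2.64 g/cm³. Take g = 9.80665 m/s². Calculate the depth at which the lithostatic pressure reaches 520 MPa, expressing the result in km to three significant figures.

h = P/(ρg) = 520 MPa / (2640 kg/m³ × 9.80665 m/s²) = 5.200×10^8 Pa / 25890 Pa/m = 20085 m
= 20.085 km

20.1 km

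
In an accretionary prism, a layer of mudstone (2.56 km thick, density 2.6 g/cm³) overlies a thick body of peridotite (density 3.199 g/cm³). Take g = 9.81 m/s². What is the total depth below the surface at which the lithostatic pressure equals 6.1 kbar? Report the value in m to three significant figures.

19900 m

Pressure at base of upper layers: 2600×9.81×2560 = 6.530×10^7 Pa = 0.6530 kbar
Remaining pressure to be supplied by peridotite: 6.100×10^8 − 6.530×10^7 = 5.447×10^8 Pa
Additional depth in peridotite = 5.447×10^8 Pa / (3199 kg/m³ × 9.81 m/s²) = 17357 m
Total depth = 2560 m + 17357 m = 19917 m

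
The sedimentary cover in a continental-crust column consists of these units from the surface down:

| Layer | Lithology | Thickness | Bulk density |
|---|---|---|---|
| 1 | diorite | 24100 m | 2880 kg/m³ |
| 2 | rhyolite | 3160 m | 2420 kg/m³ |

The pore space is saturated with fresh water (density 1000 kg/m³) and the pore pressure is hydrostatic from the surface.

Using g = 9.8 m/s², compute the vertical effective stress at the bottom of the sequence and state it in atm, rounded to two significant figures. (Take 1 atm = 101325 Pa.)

Overburden (lithostatic) stress σ_v:
diorite: 2880 kg/m³ × 9.8 m/s² × 24100 m = 6.802×10^8 Pa = 680.2 MPa
rhyolite: 2420 kg/m³ × 9.8 m/s² × 3160 m = 7.494×10^7 Pa = 74.94 MPa
Total = 680.2 + 74.94 = 755.14 MPa
Pore pressure P_p = 1000 kg/m³ × 9.8 m/s² × 27260 m = 2.671×10^8 Pa = 267.1 MPa
Effective stress σ' = σ_v − P_p = 755.1 − 267.1 = 487.99 MPa = 4816.1 atm

4800 atm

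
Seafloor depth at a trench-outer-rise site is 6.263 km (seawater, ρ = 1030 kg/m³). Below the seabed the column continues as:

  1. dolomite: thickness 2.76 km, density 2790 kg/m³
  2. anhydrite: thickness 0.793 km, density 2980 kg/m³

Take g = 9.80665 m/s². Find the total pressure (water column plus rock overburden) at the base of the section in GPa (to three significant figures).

seawater: 1030 kg/m³ × 9.80665 m/s² × 6263 m = 6.326×10^7 Pa = 0.06326 GPa
dolomite: 2790 kg/m³ × 9.80665 m/s² × 2760 m = 7.552×10^7 Pa = 0.07552 GPa
anhydrite: 2980 kg/m³ × 9.80665 m/s² × 793 m = 2.317×10^7 Pa = 0.02317 GPa
Total = 0.06326 + 0.07552 + 0.02317 = 0.16195 GPa

0.162 GPa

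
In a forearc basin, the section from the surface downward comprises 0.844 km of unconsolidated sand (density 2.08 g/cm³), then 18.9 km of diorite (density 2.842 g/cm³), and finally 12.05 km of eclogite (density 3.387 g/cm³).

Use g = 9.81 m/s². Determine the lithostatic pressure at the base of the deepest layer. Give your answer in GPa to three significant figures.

0.945 GPa

unconsolidated sand: 2080 kg/m³ × 9.81 m/s² × 844 m = 1.722×10^7 Pa = 0.01722 GPa
diorite: 2842 kg/m³ × 9.81 m/s² × 18900 m = 5.269×10^8 Pa = 0.5269 GPa
eclogite: 3387 kg/m³ × 9.81 m/s² × 12050 m = 4.004×10^8 Pa = 0.4004 GPa
Total = 0.01722 + 0.5269 + 0.4004 = 0.94453 GPa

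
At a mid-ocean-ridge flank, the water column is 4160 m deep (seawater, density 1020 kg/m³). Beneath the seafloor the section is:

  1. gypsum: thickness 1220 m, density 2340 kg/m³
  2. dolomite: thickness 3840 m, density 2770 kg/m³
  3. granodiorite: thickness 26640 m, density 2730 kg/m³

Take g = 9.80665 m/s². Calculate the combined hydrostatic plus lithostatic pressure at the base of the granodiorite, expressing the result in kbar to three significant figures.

8.87 kbar

seawater: 1020 kg/m³ × 9.80665 m/s² × 4160 m = 4.161×10^7 Pa = 0.4161 kbar
gypsum: 2340 kg/m³ × 9.80665 m/s² × 1220 m = 2.800×10^7 Pa = 0.2800 kbar
dolomite: 2770 kg/m³ × 9.80665 m/s² × 3840 m = 1.043×10^8 Pa = 1.043 kbar
granodiorite: 2730 kg/m³ × 9.80665 m/s² × 26640 m = 7.132×10^8 Pa = 7.132 kbar
Total = 0.4161 + 0.2800 + 1.043 + 7.132 = 8.8713 kbar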